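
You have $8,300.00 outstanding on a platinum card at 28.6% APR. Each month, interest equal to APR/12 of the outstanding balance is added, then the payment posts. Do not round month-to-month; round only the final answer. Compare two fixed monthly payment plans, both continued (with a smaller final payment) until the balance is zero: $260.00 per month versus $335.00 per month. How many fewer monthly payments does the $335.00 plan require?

23 fewer payments

Monthly rate r = 28.6%/12 = 2.38333% = 0.0238333.
At $260.00/mo: n = ⌈−ln(1 − rB₀/P)/ln(1+r)⌉ = 61 payments (last $192.33); total interest = total paid − $8,300.00 = $7,492.33.
At $335.00/mo: 38 payments (last $303.62); total interest $4,398.62.
Payments saved = 61 − 38 = 23.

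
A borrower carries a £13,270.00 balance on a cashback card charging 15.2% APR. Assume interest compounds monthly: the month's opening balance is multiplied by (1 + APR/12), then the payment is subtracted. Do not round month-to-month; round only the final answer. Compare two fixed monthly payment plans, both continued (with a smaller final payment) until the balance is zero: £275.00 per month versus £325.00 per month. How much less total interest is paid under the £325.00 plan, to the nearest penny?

Monthly rate r = 15.2%/12 = 1.26667% = 0.0126667.
At £275.00/mo: n = ⌈−ln(1 − rB₀/P)/ln(1+r)⌉ = 76 payments (last £15.80); total interest = total paid − £13,270.00 = £7,370.80.
At £325.00/mo: 58 payments (last £275.66); total interest £5,530.66.
Interest saved = £7,370.80 − £5,530.66 = £1,840.14.

£1,840.14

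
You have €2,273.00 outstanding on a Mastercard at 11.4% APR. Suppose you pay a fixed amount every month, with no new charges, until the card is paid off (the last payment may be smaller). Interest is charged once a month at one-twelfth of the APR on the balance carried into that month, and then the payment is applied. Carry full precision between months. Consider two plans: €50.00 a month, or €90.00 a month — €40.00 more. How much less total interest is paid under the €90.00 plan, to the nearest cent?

Monthly rate r = 11.4%/12 = 0.95% = 0.0095.
At €50.00/mo: n = ⌈−ln(1 − rB₀/P)/ln(1+r)⌉ = 60 payments (last €39.97); total interest = total paid − €2,273.00 = €716.97.
At €90.00/mo: 30 payments (last €1.36); total interest €338.36.
Interest saved = €716.97 − €338.36 = €378.61.

€378.61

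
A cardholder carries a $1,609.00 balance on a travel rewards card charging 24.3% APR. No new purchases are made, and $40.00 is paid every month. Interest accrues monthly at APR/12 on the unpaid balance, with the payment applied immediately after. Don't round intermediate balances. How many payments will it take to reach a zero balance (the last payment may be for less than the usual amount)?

Monthly rate r = 24.3%/12 = 2.025% = 0.02025.
Recurrence: B ← B·(1+r) − $40.00.
Month 1: interest $32.58; balance after payment $1,601.58.
Month 2: interest $32.43; balance after payment $1,594.01.
Closed form: n = −ln(1 − rB₀/P)/ln(1+r) = −ln(0.18544)/ln(1.02025) ≈ 84.050, so the balance reaches zero during payment 85.

85 months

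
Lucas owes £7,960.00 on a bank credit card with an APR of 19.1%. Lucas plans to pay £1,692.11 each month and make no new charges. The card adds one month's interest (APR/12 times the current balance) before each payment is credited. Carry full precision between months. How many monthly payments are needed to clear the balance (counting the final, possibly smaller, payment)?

5 months

Monthly rate r = 19.1%/12 = 1.59167% = 0.0159167.
Recurrence: B ← B·(1+r) − £1,692.11.
Month 1: interest £126.70; balance after payment £6,394.59.
Month 2: interest £101.78; balance after payment £4,804.26.
Month 3: interest £76.47; balance after payment £3,188.61.
Month 4: interest £50.75; balance after payment £1,547.26.
Month 5: interest £24.63; balance after payment £0.00.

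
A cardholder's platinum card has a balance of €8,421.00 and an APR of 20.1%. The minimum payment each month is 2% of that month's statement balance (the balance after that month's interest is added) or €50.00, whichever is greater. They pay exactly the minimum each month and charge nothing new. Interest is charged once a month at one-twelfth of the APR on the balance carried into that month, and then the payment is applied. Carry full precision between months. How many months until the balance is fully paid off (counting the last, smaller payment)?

448 months

Monthly rate r = 20.1%/12 = 1.675% = 0.01675.
While 2% of the post-interest balance exceeds €50.00, each month B ← (B·(1+r))·(1 − 0.02), i.e. B shrinks by the factor (1+r)·0.98 = 0.99642.
This holds for months 1–343. Entering month 344 the balance is €2,456.81; 2% of the post-interest balance is now below €50.00, so the flat €50.00 minimum applies from here.
From month 344 a fixed €50.00 at rate r clears €2,456.81 in 105 more payments. Total: 343 + 105 = 448 months.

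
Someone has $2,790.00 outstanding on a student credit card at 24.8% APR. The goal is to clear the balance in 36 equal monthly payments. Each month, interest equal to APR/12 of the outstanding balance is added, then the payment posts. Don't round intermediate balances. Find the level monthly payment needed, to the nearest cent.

Monthly rate r = 24.8%/12 = 2.06667% = 0.0206667.
Level-payment amortization: P = B₀·r / (1 − (1+r)^(−n)) = 2790.00·0.0206667 / (1 − 1.02067^(−36)).
Denominator 1 − (1+r)^(−36) = 0.521173188.
P = 57.66 / 0.521173188 ≈ 110.64.

$110.64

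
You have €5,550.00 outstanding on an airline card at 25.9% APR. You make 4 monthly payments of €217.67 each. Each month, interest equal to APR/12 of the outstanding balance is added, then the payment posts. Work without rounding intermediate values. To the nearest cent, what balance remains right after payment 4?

€5,145.61

Monthly rate r = 25.9%/12 = 2.15833% = 0.0215833.
Each month: B ← B·(1+r) − €217.67.
Month 1: interest €119.79; balance after payment €5,452.12.
Month 2: interest €117.67; balance after payment €5,352.12.
Month 3: interest €115.52; balance after payment €5,249.97.
Month 4: interest €113.31; balance after payment €5,145.61.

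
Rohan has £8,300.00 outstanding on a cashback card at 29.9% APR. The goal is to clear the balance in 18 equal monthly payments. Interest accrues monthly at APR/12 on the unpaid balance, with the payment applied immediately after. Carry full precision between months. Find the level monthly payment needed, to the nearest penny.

Monthly rate r = 29.9%/12 = 2.49167% = 0.0249167.
Level-payment amortization: P = B₀·r / (1 − (1+r)^(−n)) = 8300.00·0.0249167 / (1 − 1.02492^(−18)).
Denominator 1 − (1+r)^(−18) = 0.357895074.
P = 206.808 / 0.357895074 ≈ 577.85.

£577.85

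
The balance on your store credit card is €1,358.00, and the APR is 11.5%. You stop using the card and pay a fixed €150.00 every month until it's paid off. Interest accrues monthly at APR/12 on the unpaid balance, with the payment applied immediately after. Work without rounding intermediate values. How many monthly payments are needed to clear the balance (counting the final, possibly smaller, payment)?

Monthly rate r = 11.5%/12 = 0.958333% = 0.00958333.
Recurrence: B ← B·(1+r) − €150.00.
Month 1: interest €13.01; balance after payment €1,221.01.
Month 2: interest €11.70; balance after payment €1,082.72.
Closed form: n = −ln(1 − rB₀/P)/ln(1+r) = −ln(0.91324)/ln(1.00958) ≈ 9.516, so the balance reaches zero during payment 10.

10 months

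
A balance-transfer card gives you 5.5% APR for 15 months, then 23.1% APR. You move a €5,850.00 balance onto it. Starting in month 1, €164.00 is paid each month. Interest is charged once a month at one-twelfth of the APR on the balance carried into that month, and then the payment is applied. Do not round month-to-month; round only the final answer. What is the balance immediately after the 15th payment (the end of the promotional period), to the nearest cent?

Promo months 1–15 at r₀ = 5.5%/12 = 0.00458333; months 16+ at r₁ = 23.1%/12 = 0.01925.
After month 15: iterate B ← B·(1+r₀) − €164.00 for 15 months → €3,724.84.

€3,724.84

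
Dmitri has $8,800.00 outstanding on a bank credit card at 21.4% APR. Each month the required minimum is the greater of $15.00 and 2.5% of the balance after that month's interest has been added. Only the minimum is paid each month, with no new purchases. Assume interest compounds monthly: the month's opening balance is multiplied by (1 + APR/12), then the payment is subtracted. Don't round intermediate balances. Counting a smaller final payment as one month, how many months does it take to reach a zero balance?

Monthly rate r = 21.4%/12 = 1.78333% = 0.0178333.
While 2.5% of the post-interest balance exceeds $15.00, each month B ← (B·(1+r))·(1 − 0.025), i.e. B shrinks by the factor (1+r)·0.975 = 0.99239.
This holds for months 1–354. Entering month 355 the balance is $588.38; 2.5% of the post-interest balance is now below $15.00, so the flat $15.00 minimum applies from here.
From month 355 a fixed $15.00 at rate r clears $588.38 in 69 more payments. Total: 354 + 69 = 423 months.

423 months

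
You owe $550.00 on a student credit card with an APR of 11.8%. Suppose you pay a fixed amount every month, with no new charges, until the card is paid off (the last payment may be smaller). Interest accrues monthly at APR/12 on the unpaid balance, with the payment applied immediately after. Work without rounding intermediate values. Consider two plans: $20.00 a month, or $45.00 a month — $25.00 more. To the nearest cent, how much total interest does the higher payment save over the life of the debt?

$55.56

Monthly rate r = 11.8%/12 = 0.983333% = 0.00983333.
At $20.00/mo: n = ⌈−ln(1 − rB₀/P)/ln(1+r)⌉ = 33 payments (last $4.42); total interest = total paid − $550.00 = $94.42.
At $45.00/mo: 14 payments (last $3.86); total interest $38.86.
Interest saved = $94.42 − $38.86 = $55.56.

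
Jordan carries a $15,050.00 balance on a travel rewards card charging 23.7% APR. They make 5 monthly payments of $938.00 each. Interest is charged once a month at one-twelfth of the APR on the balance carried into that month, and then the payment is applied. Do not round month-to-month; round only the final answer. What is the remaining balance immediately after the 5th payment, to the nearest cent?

Monthly rate r = 23.7%/12 = 1.975% = 0.01975.
Each month: B ← B·(1+r) − $938.00.
Month 1: interest $297.24; balance after payment $14,409.24.
Month 2: interest $284.58; balance after payment $13,755.82.
Month 3: interest $271.68; balance after payment $13,089.50.
Month 4: interest $258.52; balance after payment $12,410.01.
Month 5: interest $245.10; balance after payment $11,717.11.

$11,717.11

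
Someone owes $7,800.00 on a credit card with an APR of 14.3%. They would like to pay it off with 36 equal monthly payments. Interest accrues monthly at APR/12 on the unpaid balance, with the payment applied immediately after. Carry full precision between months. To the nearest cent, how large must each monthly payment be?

Monthly rate r = 14.3%/12 = 1.19167% = 0.0119167.
Level-payment amortization: P = B₀·r / (1 − (1+r)^(−n)) = 7800.00·0.0119167 / (1 − 1.01192^(−36)).
Denominator 1 − (1+r)^(−36) = 0.347186635.
P = 92.95 / 0.347186635 ≈ 267.72.

$267.72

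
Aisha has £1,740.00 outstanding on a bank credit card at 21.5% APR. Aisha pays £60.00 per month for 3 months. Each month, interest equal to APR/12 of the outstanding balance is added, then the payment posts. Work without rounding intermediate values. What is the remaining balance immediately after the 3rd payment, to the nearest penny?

£1,651.97

Monthly rate r = 21.5%/12 = 1.79167% = 0.0179167.
Each month: B ← B·(1+r) − £60.00.
Month 1: interest £31.18; balance after payment £1,711.17.
Month 2: interest £30.66; balance after payment £1,681.83.
Month 3: interest £30.13; balance after payment £1,651.97.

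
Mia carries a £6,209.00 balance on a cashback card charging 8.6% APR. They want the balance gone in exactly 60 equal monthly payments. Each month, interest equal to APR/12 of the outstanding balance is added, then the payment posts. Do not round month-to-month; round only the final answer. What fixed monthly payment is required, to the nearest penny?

£127.69

Monthly rate r = 8.6%/12 = 0.716667% = 0.00716667.
Level-payment amortization: P = B₀·r / (1 − (1+r)^(−n)) = 6209.00·0.00716667 / (1 − 1.00717^(−60)).
Denominator 1 − (1+r)^(−60) = 0.348492577.
P = 44.4978 / 0.348492577 ≈ 127.69.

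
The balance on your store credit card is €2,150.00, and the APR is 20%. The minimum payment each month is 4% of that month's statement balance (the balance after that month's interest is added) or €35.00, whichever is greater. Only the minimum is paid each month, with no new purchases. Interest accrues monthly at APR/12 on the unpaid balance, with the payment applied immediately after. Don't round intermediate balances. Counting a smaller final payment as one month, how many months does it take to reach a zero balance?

70 months

Monthly rate r = 20%/12 = 1.66667% = 0.0166667.
While 4% of the post-interest balance exceeds €35.00, each month B ← (B·(1+r))·(1 − 0.04), i.e. B shrinks by the factor (1+r)·0.96 = 0.976.
This holds for months 1–38. Entering month 39 the balance is €854.14; 4% of the post-interest balance is now below €35.00, so the flat €35.00 minimum applies from here.
From month 39 a fixed €35.00 at rate r clears €854.14 in 32 more payments. Total: 38 + 32 = 70 months.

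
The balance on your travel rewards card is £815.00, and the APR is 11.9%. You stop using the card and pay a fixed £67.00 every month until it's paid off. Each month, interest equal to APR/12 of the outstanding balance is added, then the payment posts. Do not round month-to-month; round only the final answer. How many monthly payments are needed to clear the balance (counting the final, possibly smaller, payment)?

Monthly rate r = 11.9%/12 = 0.991667% = 0.00991667.
Recurrence: B ← B·(1+r) − £67.00.
Month 1: interest £8.08; balance after payment £756.08.
Month 2: interest £7.50; balance after payment £696.58.
Closed form: n = −ln(1 − rB₀/P)/ln(1+r) = −ln(0.87937)/ln(1.00992) ≈ 13.027, so the balance reaches zero during payment 14.

14 months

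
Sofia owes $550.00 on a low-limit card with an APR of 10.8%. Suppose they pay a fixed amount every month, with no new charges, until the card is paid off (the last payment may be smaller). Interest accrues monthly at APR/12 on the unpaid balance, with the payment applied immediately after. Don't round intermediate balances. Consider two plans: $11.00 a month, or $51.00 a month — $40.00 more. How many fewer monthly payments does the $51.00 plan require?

Monthly rate r = 10.8%/12 = 0.9% = 0.009.
At $11.00/mo: n = ⌈−ln(1 − rB₀/P)/ln(1+r)⌉ = 67 payments (last $7.98); total interest = total paid − $550.00 = $183.98.
At $51.00/mo: 12 payments (last $20.21); total interest $31.21.
Payments saved = 67 − 12 = 55.

55 fewer payments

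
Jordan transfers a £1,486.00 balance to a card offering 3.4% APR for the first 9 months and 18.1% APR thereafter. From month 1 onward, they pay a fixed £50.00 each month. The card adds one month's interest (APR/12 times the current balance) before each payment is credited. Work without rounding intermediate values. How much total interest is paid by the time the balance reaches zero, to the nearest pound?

£265

Promo months 1–9 at r₀ = 3.4%/12 = 0.00283333; months 10+ at r₁ = 18.1%/12 = 0.0150833.
After month 9: iterate B ← B·(1+r₀) − £50.00 for 9 months → £1,069.19.
Then at r₁ with £50.00/mo: n₂ = −ln(1 − r₁·B/P)/ln(1+r₁) ≈ 26.01 → 27 more payments.
Total paid = 35·£50.00 + £0.56 = £1,750.56; interest = £1,750.56 − £1,486.00 = £264.56.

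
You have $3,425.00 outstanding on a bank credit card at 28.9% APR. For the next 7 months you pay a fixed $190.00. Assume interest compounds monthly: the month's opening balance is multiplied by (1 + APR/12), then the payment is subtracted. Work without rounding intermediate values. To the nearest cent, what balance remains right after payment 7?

Monthly rate r = 28.9%/12 = 2.40833% = 0.0240833.
Each month: B ← B·(1+r) − $190.00.
Month 1: interest $82.49; balance after payment $3,317.49.
Month 2: interest $79.90; balance after payment $3,207.38.
Month 3: interest $77.24; balance after payment $3,094.63.
Month 4: interest $74.53; balance after payment $2,979.15.
Month 5: interest $71.75; balance after payment $2,860.90.
Month 6: interest $68.90; balance after payment $2,739.80.
Month 7: interest $65.98; balance after payment $2,615.79.

$2,615.79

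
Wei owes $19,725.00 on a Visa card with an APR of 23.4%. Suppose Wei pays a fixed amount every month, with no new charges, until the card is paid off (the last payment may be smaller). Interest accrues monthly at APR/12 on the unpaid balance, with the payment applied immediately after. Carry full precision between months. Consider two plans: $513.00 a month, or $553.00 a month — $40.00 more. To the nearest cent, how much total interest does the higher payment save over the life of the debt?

Monthly rate r = 23.4%/12 = 1.95% = 0.0195.
At $513.00/mo: n = ⌈−ln(1 − rB₀/P)/ln(1+r)⌉ = 72 payments (last $379.31); total interest = total paid − $19,725.00 = $17,077.31.
At $553.00/mo: 62 payments (last $321.65); total interest $14,329.65.
Interest saved = $17,077.31 − $14,329.65 = $2,747.66.

$2,747.66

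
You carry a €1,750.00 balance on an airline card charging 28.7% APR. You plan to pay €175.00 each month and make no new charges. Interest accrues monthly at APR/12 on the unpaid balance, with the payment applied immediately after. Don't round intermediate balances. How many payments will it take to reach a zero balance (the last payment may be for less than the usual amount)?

Monthly rate r = 28.7%/12 = 2.39167% = 0.0239167.
Recurrence: B ← B·(1+r) − €175.00.
Month 1: interest €41.85; balance after payment €1,616.85.
Month 2: interest €38.67; balance after payment €1,480.52.
Closed form: n = −ln(1 − rB₀/P)/ln(1+r) = −ln(0.76083)/ln(1.02392) ≈ 11.565, so the balance reaches zero during payment 12.

12 payments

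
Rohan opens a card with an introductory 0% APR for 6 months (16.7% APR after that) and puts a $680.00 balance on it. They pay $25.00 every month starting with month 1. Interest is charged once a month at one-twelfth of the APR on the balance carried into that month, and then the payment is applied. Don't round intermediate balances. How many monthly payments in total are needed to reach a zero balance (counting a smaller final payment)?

32 months

Promo months 1–6 at r₀ = 0%/12 = 0; months 7+ at r₁ = 16.7%/12 = 0.0139167.
After month 6 (no interest yet): B = $680.00 − 6·$25.00 = $530.00.
Then at r₁ with $25.00/mo: n₂ = −ln(1 − r₁·B/P)/ln(1+r₁) ≈ 25.30 → 26 more payments.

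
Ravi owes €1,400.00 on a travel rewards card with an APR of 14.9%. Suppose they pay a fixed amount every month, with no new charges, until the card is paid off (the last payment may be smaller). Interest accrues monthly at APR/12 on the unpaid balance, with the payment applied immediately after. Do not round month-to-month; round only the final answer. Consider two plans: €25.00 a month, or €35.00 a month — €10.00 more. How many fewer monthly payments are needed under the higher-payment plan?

41 fewer payments

Monthly rate r = 14.9%/12 = 1.24167% = 0.0124167.
At €25.00/mo: n = ⌈−ln(1 − rB₀/P)/ln(1+r)⌉ = 97 payments (last €7.89); total interest = total paid − €1,400.00 = €1,007.89.
At €35.00/mo: 56 payments (last €22.15); total interest €547.15.
Payments saved = 97 − 56 = 41.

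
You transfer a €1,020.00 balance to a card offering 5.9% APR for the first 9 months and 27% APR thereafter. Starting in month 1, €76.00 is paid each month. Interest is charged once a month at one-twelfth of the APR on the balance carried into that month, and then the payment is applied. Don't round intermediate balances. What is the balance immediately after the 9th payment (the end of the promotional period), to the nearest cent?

€368.43

Promo months 1–9 at r₀ = 5.9%/12 = 0.00491667; months 10+ at r₁ = 27%/12 = 0.0225.
After month 9: iterate B ← B·(1+r₀) − €76.00 for 9 months → €368.43.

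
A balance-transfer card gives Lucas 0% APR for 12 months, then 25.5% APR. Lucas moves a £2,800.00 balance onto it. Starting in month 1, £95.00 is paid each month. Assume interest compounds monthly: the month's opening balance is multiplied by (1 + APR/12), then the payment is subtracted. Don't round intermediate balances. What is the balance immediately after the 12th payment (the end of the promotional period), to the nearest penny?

Promo months 1–12 at r₀ = 0%/12 = 0; months 13+ at r₁ = 25.5%/12 = 0.02125.
After month 12 (no interest yet): B = £2,800.00 − 12·£95.00 = £1,660.00.

£1,660.00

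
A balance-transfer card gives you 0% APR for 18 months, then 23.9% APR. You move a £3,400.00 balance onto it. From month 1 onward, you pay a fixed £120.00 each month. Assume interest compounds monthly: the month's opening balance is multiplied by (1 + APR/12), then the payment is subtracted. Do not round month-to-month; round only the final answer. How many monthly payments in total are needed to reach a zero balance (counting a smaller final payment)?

30 months

Promo months 1–18 at r₀ = 0%/12 = 0; months 19+ at r₁ = 23.9%/12 = 0.0199167.
After month 18 (no interest yet): B = £3,400.00 − 18·£120.00 = £1,240.00.
Then at r₁ with £120.00/mo: n₂ = −ln(1 − r₁·B/P)/ln(1+r₁) ≈ 11.68 → 12 more payments.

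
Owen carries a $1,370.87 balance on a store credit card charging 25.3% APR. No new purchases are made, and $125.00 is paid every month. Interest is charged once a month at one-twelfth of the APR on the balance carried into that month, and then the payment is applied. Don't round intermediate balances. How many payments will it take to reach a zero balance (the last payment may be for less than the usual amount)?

Monthly rate r = 25.3%/12 = 2.10833% = 0.0210833.
Recurrence: B ← B·(1+r) − $125.00.
Month 1: interest $28.90; balance after payment $1,274.77.
Month 2: interest $26.88; balance after payment $1,176.65.
Closed form: n = −ln(1 − rB₀/P)/ln(1+r) = −ln(0.76878)/ln(1.02108) ≈ 12.603, so the balance reaches zero during payment 13.

13 payments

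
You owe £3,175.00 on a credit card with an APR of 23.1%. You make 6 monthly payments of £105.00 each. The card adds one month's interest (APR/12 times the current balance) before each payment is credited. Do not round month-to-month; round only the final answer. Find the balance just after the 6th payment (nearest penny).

£2,898.71

Monthly rate r = 23.1%/12 = 1.925% = 0.01925.
Each month: B ← B·(1+r) − £105.00.
Month 1: interest £61.12; balance after payment £3,131.12.
Month 2: interest £60.27; balance after payment £3,086.39.
Month 3: interest £59.41; balance after payment £3,040.81.
Month 4: interest £58.54; balance after payment £2,994.34.
Month 5: interest £57.64; balance after payment £2,946.98.
Month 6: interest £56.73; balance after payment £2,898.71.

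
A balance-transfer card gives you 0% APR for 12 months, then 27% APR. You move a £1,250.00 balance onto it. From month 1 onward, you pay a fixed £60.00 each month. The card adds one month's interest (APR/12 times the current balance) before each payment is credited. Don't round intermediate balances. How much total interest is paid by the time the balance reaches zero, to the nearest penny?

£67.54

Promo months 1–12 at r₀ = 0%/12 = 0; months 13+ at r₁ = 27%/12 = 0.0225.
After month 12 (no interest yet): B = £1,250.00 − 12·£60.00 = £530.00.
Then at r₁ with £60.00/mo: n₂ = −ln(1 − r₁·B/P)/ln(1+r₁) ≈ 9.96 → 10 more payments.
Total paid = 21·£60.00 + £57.54 = £1,317.54; interest = £1,317.54 − £1,250.00 = £67.54.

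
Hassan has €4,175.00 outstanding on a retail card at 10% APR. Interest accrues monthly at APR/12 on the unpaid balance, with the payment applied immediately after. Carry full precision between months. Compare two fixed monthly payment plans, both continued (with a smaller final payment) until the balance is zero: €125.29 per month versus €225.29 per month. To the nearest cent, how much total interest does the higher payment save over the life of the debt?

Monthly rate r = 10%/12 = 0.833333% = 0.00833333.
At €125.29/mo: n = ⌈−ln(1 − rB₀/P)/ln(1+r)⌉ = 40 payments (last €24.94); total interest = total paid − €4,175.00 = €736.25.
At €225.29/mo: 21 payments (last €48.18); total interest €378.98.
Interest saved = €736.25 − €378.98 = €357.27.

€357.27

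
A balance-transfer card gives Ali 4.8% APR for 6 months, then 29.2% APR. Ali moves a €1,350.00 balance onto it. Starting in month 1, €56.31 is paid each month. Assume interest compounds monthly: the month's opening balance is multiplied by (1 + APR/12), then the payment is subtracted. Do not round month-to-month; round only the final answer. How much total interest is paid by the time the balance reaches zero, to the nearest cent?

Promo months 1–6 at r₀ = 4.8%/12 = 0.004; months 7+ at r₁ = 29.2%/12 = 0.0243333.
After month 6: iterate B ← B·(1+r₀) − €56.31 for 6 months → €1,041.47.
Then at r₁ with €56.31/mo: n₂ = −ln(1 − r₁·B/P)/ln(1+r₁) ≈ 24.87 → 25 more payments.
Total paid = 30·€56.31 + €49.08 = €1,738.38; interest = €1,738.38 − €1,350.00 = €388.38.

€388.38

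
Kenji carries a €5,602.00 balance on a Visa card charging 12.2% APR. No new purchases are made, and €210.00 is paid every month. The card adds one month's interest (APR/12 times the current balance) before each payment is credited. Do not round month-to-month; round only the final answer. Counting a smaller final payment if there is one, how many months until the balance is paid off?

32 months

Monthly rate r = 12.2%/12 = 1.01667% = 0.0101667.
Recurrence: B ← B·(1+r) − €210.00.
Month 1: interest €56.95; balance after payment €5,448.95.
Month 2: interest €55.40; balance after payment €5,294.35.
Closed form: n = −ln(1 − rB₀/P)/ln(1+r) = −ln(0.72879)/ln(1.01017) ≈ 31.276, so the balance reaches zero during payment 32.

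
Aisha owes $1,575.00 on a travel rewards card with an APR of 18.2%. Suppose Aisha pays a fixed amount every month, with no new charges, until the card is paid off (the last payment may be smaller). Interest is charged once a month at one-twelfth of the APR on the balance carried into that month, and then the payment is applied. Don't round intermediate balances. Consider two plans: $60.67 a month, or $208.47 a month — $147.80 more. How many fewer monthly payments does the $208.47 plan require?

25 fewer payments

Monthly rate r = 18.2%/12 = 1.51667% = 0.0151667.
At $60.67/mo: n = ⌈−ln(1 − rB₀/P)/ln(1+r)⌉ = 34 payments (last $14.94); total interest = total paid − $1,575.00 = $442.05.
At $208.47/mo: 9 payments (last $17.80); total interest $110.56.
Payments saved = 34 − 9 = 25.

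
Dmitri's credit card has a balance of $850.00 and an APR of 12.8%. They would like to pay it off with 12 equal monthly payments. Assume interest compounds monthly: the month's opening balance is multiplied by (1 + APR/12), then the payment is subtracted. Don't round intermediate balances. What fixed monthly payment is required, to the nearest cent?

$75.84

Monthly rate r = 12.8%/12 = 1.06667% = 0.0106667.
Level-payment amortization: P = B₀·r / (1 − (1+r)^(−n)) = 850.00·0.0106667 / (1 − 1.01067^(−12)).
Denominator 1 − (1+r)^(−12) = 0.119550009.
P = 9.06667 / 0.119550009 ≈ 75.84.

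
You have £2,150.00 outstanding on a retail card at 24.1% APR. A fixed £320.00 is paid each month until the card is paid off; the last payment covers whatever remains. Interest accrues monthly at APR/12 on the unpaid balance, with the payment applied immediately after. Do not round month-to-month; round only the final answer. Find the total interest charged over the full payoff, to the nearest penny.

Monthly rate r = 24.1%/12 = 2.00833% = 0.0200833.
Payoff takes n = ⌈−ln(1 − rB₀/P)/ln(1+r)⌉ = ⌈7.290⌉ = 8 payments; the last is £93.36.
Total paid = 7·£320.00 + £93.36 = £2,333.36.
Total interest = total paid − principal = £2,333.36 − £2,150.00 = £183.36.

£183.36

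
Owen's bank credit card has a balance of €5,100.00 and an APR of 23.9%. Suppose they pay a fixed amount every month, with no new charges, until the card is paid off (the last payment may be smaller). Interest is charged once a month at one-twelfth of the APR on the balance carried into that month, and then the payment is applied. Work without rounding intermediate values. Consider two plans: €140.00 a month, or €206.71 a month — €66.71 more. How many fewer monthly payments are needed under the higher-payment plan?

31 fewer payments

Monthly rate r = 23.9%/12 = 1.99167% = 0.0199167.
At €140.00/mo: n = ⌈−ln(1 − rB₀/P)/ln(1+r)⌉ = 66 payments (last €78.95); total interest = total paid − €5,100.00 = €4,078.95.
At €206.71/mo: 35 payments (last €58.69); total interest €1,986.83.
Payments saved = 66 − 35 = 31.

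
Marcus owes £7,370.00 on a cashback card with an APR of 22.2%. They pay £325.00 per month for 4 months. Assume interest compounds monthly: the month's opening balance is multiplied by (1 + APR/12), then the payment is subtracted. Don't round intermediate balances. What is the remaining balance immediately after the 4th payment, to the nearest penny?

Monthly rate r = 22.2%/12 = 1.85% = 0.0185.
Each month: B ← B·(1+r) − £325.00.
Month 1: interest £136.34; balance after payment £7,181.35.
Month 2: interest £132.85; balance after payment £6,989.20.
Month 3: interest £129.30; balance after payment £6,793.50.
Month 4: interest £125.68; balance after payment £6,594.18.

£6,594.18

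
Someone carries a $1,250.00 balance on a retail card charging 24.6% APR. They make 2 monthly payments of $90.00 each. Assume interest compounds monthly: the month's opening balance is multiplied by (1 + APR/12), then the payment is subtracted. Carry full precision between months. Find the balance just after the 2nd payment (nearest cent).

$1,119.93

Monthly rate r = 24.6%/12 = 2.05% = 0.0205.
Each month: B ← B·(1+r) − $90.00.
Month 1: interest $25.62; balance after payment $1,185.62.
Month 2: interest $24.31; balance after payment $1,119.93.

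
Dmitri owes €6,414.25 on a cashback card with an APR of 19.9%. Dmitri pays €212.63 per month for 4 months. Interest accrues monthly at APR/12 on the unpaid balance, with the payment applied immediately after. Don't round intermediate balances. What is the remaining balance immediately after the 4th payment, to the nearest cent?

€5,978.52

Monthly rate r = 19.9%/12 = 1.65833% = 0.0165833.
Each month: B ← B·(1+r) − €212.63.
Month 1: interest €106.37; balance after payment €6,307.99.
Month 2: interest €104.61; balance after payment €6,199.97.
Month 3: interest €102.82; balance after payment €6,090.15.
Month 4: interest €101.00; balance after payment €5,978.52.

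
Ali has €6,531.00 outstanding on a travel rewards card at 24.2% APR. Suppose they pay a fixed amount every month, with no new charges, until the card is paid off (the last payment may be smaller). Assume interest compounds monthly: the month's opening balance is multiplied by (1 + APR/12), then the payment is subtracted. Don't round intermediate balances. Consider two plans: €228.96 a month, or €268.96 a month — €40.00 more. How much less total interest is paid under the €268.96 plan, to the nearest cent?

Monthly rate r = 24.2%/12 = 2.01667% = 0.0201667.
At €228.96/mo: n = ⌈−ln(1 − rB₀/P)/ln(1+r)⌉ = 43 payments (last €202.91); total interest = total paid − €6,531.00 = €3,288.23.
At €268.96/mo: 34 payments (last €187.40); total interest €2,532.08.
Interest saved = €3,288.23 − €2,532.08 = €756.15.

€756.15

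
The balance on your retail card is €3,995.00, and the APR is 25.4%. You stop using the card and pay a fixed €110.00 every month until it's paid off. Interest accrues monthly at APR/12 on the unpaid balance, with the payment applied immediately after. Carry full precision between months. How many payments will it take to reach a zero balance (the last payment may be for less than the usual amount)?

Monthly rate r = 25.4%/12 = 2.11667% = 0.0211667.
Recurrence: B ← B·(1+r) − €110.00.
Month 1: interest €84.56; balance after payment €3,969.56.
Month 2: interest €84.02; balance after payment €3,943.58.
Closed form: n = −ln(1 − rB₀/P)/ln(1+r) = −ln(0.23127)/ln(1.02117) ≈ 69.904, so the balance reaches zero during payment 70.

70 months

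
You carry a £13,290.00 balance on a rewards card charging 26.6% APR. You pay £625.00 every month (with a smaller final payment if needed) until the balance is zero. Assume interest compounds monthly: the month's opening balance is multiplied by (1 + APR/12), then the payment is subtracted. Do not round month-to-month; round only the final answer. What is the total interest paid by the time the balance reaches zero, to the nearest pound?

£4,882

Monthly rate r = 26.6%/12 = 2.21667% = 0.0221667.
Payoff takes n = ⌈−ln(1 − rB₀/P)/ln(1+r)⌉ = ⌈29.074⌉ = 30 payments; the last is £46.66.
Total paid = 29·£625.00 + £46.66 = £18,171.66.
Total interest = total paid − principal = £18,171.66 − £13,290.00 = £4,881.66.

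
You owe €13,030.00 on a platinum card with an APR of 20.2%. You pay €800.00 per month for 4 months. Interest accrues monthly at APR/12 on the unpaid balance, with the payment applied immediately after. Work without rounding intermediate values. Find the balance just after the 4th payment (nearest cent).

€10,648.05

Monthly rate r = 20.2%/12 = 1.68333% = 0.0168333.
Each month: B ← B·(1+r) − €800.00.
Month 1: interest €219.34; balance after payment €12,449.34.
Month 2: interest €209.56; balance after payment €11,858.90.
Month 3: interest €199.62; balance after payment €11,258.53.
Month 4: interest €189.52; balance after payment €10,648.05.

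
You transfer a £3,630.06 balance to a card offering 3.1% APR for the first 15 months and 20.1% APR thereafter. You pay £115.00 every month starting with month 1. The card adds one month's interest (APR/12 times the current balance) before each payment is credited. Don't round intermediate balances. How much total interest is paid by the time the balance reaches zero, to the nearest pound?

Promo months 1–15 at r₀ = 3.1%/12 = 0.00258333; months 16+ at r₁ = 20.1%/12 = 0.01675.
After month 15: iterate B ← B·(1+r₀) − £115.00 for 15 months → £2,016.75.
Then at r₁ with £115.00/mo: n₂ = −ln(1 − r₁·B/P)/ln(1+r₁) ≈ 20.94 → 21 more payments.
Total paid = 35·£115.00 + £107.73 = £4,132.73; interest = £4,132.73 − £3,630.06 = £502.67.

£503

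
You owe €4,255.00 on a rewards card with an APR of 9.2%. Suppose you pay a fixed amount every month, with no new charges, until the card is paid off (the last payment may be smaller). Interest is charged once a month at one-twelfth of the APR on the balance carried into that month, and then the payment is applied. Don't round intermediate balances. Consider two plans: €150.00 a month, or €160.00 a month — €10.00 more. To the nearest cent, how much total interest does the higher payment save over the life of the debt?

€39.65

Monthly rate r = 9.2%/12 = 0.766667% = 0.00766667.
At €150.00/mo: n = ⌈−ln(1 − rB₀/P)/ln(1+r)⌉ = 33 payments (last €16.46); total interest = total paid − €4,255.00 = €561.46.
At €160.00/mo: 30 payments (last €136.81); total interest €521.81.
Interest saved = €561.46 − €521.81 = €39.65.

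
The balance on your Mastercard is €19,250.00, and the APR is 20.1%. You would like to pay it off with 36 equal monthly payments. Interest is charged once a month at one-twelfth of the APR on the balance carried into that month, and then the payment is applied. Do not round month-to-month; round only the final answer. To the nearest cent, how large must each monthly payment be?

Monthly rate r = 20.1%/12 = 1.675% = 0.01675.
Level-payment amortization: P = B₀·r / (1 − (1+r)^(−n)) = 19250.00·0.01675 / (1 − 1.01675^(−36)).
Denominator 1 − (1+r)^(−36) = 0.450092705.
P = 322.438 / 0.450092705 ≈ 716.38.

€716.38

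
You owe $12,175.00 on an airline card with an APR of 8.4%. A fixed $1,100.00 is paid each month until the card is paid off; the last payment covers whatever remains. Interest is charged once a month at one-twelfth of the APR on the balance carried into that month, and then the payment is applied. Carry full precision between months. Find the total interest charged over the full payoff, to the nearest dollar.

Monthly rate r = 8.4%/12 = 0.7% = 0.007.
Payoff takes n = ⌈−ln(1 − rB₀/P)/ln(1+r)⌉ = ⌈11.561⌉ = 12 payments; the last is $617.76.
Total paid = 11·$1,100.00 + $617.76 = $12,717.76.
Total interest = total paid − principal = $12,717.76 − $12,175.00 = $542.76.

$543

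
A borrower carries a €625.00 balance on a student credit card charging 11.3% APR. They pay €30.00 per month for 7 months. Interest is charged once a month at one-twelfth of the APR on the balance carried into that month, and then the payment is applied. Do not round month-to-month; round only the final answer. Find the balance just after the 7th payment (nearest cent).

Monthly rate r = 11.3%/12 = 0.941667% = 0.00941667.
Each month: B ← B·(1+r) − €30.00.
Month 1: interest €5.89; balance after payment €600.89.
Month 2: interest €5.66; balance after payment €576.54.
Month 3: interest €5.43; balance after payment €551.97.
Month 4: interest €5.20; balance after payment €527.17.
Month 5: interest €4.96; balance after payment €502.13.
Month 6: interest €4.73; balance after payment €476.86.
Month 7: interest €4.49; balance after payment €451.35.

€451.35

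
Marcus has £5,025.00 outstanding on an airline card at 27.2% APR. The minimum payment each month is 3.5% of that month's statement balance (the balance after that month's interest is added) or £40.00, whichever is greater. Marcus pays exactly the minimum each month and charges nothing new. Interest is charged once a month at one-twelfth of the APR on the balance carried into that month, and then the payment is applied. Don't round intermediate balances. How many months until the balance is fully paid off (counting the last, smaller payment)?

159 months

Monthly rate r = 27.2%/12 = 2.26667% = 0.0226667.
While 3.5% of the post-interest balance exceeds £40.00, each month B ← (B·(1+r))·(1 − 0.035), i.e. B shrinks by the factor (1+r)·0.965 = 0.98687.
This holds for months 1–114. Entering month 115 the balance is £1,114.13; 3.5% of the post-interest balance is now below £40.00, so the flat £40.00 minimum applies from here.
From month 115 a fixed £40.00 at rate r clears £1,114.13 in 45 more payments. Total: 114 + 45 = 159 months.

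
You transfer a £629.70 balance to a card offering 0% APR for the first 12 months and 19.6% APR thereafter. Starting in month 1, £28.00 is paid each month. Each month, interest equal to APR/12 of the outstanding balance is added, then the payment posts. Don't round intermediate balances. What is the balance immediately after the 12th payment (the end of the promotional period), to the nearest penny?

£293.70

Promo months 1–12 at r₀ = 0%/12 = 0; months 13+ at r₁ = 19.6%/12 = 0.0163333.
After month 12 (no interest yet): B = £629.70 − 12·£28.00 = £293.70.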